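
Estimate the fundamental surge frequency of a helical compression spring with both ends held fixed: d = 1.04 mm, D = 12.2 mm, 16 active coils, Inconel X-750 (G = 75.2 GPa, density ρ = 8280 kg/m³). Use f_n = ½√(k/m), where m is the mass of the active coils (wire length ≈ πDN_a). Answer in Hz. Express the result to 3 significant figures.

k = Gd⁴/(8D³N_a) = (75.2×10³)(1.04⁴)/(8·12.2³·16) = 0.3785 N/mm = 378.5 N/m
Wire length L = πDN_a = π·12.2·16 = 613.24 mm
m = ρ·(πd²/4)·L = 8280 × 0.84949×10⁻⁶ m² × 0.61324 m = 0.0043134 kg
f_n = ½√(k/m) = 0.5·√(378.5/0.0043134) = 0.5·√(87750) = 148.11 Hz

148 Hz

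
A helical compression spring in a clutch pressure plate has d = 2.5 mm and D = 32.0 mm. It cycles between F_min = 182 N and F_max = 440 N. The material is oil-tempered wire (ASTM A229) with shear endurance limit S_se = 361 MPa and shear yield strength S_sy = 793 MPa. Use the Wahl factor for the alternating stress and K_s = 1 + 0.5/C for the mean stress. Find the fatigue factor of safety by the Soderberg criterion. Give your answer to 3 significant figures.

0.238

C = D/d = 32.0/2.5 = 12.8000; K_W = (4C−1)/(4C−4)+0.615/C = 1.1116; K_s = 1+0.5/C = 1.0391
F_a = (F_max−F_min)/2 = 129 N; F_m = (F_max+F_min)/2 = 311 N
τ_a = K_W·8F_aD/(πd³) = 1.1116 × 672.76 = 747.84 MPa
τ_m = K_s·8F_mD/(πd³) = 1.0391 × 1621.9 = 1685.3 MPa
Soderberg: 1/n_f = τ_a/S_se + τ_m/S_sy = 747.84/361 + 1685.3/793 = 2.07159 + 2.12520 = 4.1968
n_f = 1/4.1968 = 0.2383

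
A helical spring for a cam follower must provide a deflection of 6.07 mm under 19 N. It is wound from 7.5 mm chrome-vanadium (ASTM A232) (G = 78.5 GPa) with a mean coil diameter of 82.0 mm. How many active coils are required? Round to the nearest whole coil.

18

Required rate k = F/δ = 19/6.07 = 3.1301 N/mm
N_a = Gd⁴/(8D³k) = (78.5×10³ × 7.5⁴)/(8 × 82.0³ × 3.1301)
    = 2.48379e+08 / 1.38069e+07 = 17.99 → 18 coils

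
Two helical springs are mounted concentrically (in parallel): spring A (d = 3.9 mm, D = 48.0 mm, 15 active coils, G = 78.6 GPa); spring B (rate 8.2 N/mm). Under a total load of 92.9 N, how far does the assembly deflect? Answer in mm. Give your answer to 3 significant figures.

9.71 mm

k_A = Gd⁴/(8D³N_a) = (78.6×10³)(3.9⁴)/(8·48.0³·15) = 1.3702 N/mm
Parallel: k_eq = 1.3702 + 8.2 = 9.5702 N/mm
δ = F/k_eq = 92.9/9.5702 = 9.7072 mm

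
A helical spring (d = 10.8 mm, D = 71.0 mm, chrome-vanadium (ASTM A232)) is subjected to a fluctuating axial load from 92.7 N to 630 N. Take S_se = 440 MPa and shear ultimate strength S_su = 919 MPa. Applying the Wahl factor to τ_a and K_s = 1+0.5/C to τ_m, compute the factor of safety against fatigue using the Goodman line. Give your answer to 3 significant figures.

5.94

C = D/d = 71.0/10.8 = 6.5741; K_W = (4C−1)/(4C−4)+0.615/C = 1.2281; K_s = 1+0.5/C = 1.0761
F_a = (F_max−F_min)/2 = 268.65 N; F_m = (F_max+F_min)/2 = 361.35 N
τ_a = K_W·8F_aD/(πd³) = 1.2281 × 38.558 = 47.353 MPa
τ_m = K_s·8F_mD/(πd³) = 1.0761 × 51.863 = 55.807 MPa
Goodman: 1/n_f = τ_a/S_se + τ_m/S_su = 47.353/440 + 55.807/919 = 0.10762 + 0.06073 = 0.16835
n_f = 1/0.16835 = 5.94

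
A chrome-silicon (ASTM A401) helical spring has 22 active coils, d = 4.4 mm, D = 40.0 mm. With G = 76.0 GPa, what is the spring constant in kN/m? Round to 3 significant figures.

2.53 kN/m

k = Gd⁴/(8D³N_a) = (76.0×10³ × 4.4⁴) / (8 × 40.0³ × 22)
  = 2.84855e+07 / 1.1264e+07 = 2.5289 N/mm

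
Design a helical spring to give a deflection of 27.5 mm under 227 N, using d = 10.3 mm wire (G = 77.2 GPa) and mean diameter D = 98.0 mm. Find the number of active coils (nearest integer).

14

Required rate k = F/δ = 227/27.5 = 8.2545 N/mm
N_a = Gd⁴/(8D³k) = (77.2×10³ × 10.3⁴)/(8 × 98.0³ × 8.2545)
    = 8.68893e+08 / 6.21529e+07 = 13.98 → 14 coils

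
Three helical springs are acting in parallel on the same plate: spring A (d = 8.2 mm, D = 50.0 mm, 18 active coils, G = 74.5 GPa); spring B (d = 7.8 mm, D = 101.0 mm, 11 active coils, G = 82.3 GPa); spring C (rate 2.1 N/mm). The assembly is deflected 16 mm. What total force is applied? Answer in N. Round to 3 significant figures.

387 N

k_A = Gd⁴/(8D³N_a) = (74.5×10³)(8.2⁴)/(8·50.0³·18) = 18.713 N/mm
k_B = Gd⁴/(8D³N_a) = (82.3×10³)(7.8⁴)/(8·101.0³·11) = 3.3599 N/mm
Parallel: k_eq = 18.713 + 3.3599 + 2.1 = 24.173 N/mm
F = k_eq·δ = 24.173·16 = 386.76 N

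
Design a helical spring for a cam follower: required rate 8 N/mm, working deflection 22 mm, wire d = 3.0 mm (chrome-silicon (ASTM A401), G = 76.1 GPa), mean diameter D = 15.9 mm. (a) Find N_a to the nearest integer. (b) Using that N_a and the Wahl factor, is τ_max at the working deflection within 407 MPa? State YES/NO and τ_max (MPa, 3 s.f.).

(a) 24 coils; (b) YES, τ_max = 340 MPa

N_a = Gd⁴/(8D³k) = (76.1×10³)(3.0⁴)/(8·15.9³·8) = 23.96 → N_a = 24
Actual rate k = Gd⁴/(8D³·24) = 7.9869 N/mm
Working load F = kδ = 7.9869·22 = 175.71 N
C = 15.9/3.0 = 5.3000; K_W = (4C−1)/(4C−4)+0.615/C = 1.2905
τ_max = K_W·8FD/(πd³) = 1.2905·263.5 = 340.03 MPa
τ_max ≤ 407 MPa → acceptable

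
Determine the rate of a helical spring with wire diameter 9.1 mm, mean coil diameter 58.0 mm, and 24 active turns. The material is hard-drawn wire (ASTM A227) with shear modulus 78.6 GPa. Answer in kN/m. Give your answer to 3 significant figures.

14.4 kN/m

k = Gd⁴/(8D³N_a) = (78.6×10³ × 9.1⁴) / (8 × 58.0³ × 24)
  = 5.38999e+08 / 3.74615e+07 = 14.388 N/mm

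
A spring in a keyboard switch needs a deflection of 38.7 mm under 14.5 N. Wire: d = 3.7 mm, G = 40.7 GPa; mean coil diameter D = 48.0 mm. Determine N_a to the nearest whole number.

Required rate k = F/δ = 14.5/38.7 = 0.37468 N/mm
N_a = Gd⁴/(8D³k) = (40.7×10³ × 3.7⁴)/(8 × 48.0³ × 0.37468)
    = 7.62784e+06 / 331490 = 23.01 → 23 coils

23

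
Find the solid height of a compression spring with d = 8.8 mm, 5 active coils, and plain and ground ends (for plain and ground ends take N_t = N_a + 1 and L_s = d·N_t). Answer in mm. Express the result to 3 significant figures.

52.8 mm

plain and ground ends: N_t = N_a + 1 = 5 + 1 = 6
L_s = d·N_t = 8.8 × 6 = 52.8 mm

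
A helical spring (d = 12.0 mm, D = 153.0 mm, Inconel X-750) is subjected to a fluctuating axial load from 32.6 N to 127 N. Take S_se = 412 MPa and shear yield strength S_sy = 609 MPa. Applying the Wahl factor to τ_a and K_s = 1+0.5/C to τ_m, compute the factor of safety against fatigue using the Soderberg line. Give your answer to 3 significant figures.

C = D/d = 153.0/12.0 = 12.7500; K_W = (4C−1)/(4C−4)+0.615/C = 1.1121; K_s = 1+0.5/C = 1.0392
F_a = (F_max−F_min)/2 = 47.2 N; F_m = (F_max+F_min)/2 = 79.8 N
τ_a = K_W·8F_aD/(πd³) = 1.1121 × 10.642 = 11.835 MPa
τ_m = K_s·8F_mD/(πd³) = 1.0392 × 17.992 = 18.698 MPa
Soderberg: 1/n_f = τ_a/S_se + τ_m/S_sy = 11.835/412 + 18.698/609 = 0.02873 + 0.03070 = 0.059428
n_f = 1/0.059428 = 16.83

16.8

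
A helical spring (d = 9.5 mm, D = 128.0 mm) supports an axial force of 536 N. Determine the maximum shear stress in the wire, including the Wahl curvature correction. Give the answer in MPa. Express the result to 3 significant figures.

Spring index C = D/d = 128.0/9.5 = 13.4737
K_W = (4C−1)/(4C−4) + 0.615/C = 52.895/49.895 + 0.0456 = 1.1058
τ₀ = 8FD/(πd³) = 8·536·128.0/(π·9.5³) = 548864/2693.5 = 203.77 MPa
τ_max = K·τ₀ = 1.1058 × 203.77 = 225.32 MPa

225 MPa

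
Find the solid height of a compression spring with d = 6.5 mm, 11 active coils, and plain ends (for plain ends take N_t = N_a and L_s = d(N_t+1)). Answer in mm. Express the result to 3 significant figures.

plain ends: N_t = N_a = 11
L_s = d·(N_t+1) = 6.5 × 12 = 78 mm

78.0 mm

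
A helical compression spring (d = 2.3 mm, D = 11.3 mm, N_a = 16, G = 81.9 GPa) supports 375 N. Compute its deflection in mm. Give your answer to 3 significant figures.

30.2 mm

k = Gd⁴/(8D³N_a) = (81.9×10³)(2.3⁴)/(8·11.3³·16) = 12.409 N/mm
δ = F/k = 375 / 12.409 = 30.219 mm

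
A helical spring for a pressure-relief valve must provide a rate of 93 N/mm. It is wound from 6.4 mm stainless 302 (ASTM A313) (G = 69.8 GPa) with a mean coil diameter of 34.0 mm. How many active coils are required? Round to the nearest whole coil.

4

N_a = Gd⁴/(8D³k) = (69.8×10³ × 6.4⁴)/(8 × 34.0³ × 93)
    = 1.17105e+08 / 2.92422e+07 = 4.005 → 4 coils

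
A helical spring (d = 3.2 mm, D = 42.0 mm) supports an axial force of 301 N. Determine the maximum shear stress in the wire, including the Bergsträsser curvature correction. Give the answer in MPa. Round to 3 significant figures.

Spring index C = D/d = 42.0/3.2 = 13.1250
K_B = (4C+2)/(4C−3) = 54.500/49.500 = 1.1010
τ₀ = 8FD/(πd³) = 8·301·42.0/(π·3.2³) = 101136/102.94 = 982.44 MPa
τ_max = K·τ₀ = 1.1010 × 982.44 = 1081.7 MPa

1080 MPa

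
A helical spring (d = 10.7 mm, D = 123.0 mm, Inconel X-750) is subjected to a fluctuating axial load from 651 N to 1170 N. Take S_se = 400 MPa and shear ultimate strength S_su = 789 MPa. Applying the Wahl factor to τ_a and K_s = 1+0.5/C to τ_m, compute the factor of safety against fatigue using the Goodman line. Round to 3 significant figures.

C = D/d = 123.0/10.7 = 11.4953; K_W = (4C−1)/(4C−4)+0.615/C = 1.1250; K_s = 1+0.5/C = 1.0435
F_a = (F_max−F_min)/2 = 259.5 N; F_m = (F_max+F_min)/2 = 910.5 N
τ_a = K_W·8F_aD/(πd³) = 1.1250 × 66.349 = 74.639 MPa
τ_m = K_s·8F_mD/(πd³) = 1.0435 × 232.8 = 242.92 MPa
Goodman: 1/n_f = τ_a/S_se + τ_m/S_su = 74.639/400 + 242.92/789 = 0.18660 + 0.30788 = 0.49448
n_f = 1/0.49448 = 2.022

2.02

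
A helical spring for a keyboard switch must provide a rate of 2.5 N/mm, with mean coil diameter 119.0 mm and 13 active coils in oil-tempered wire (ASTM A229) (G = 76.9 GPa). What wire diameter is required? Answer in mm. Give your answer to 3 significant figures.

d = (8D³N_a·k / G)^(1/4) = (8·119.0³·13·2.5 / (76.9×10³))^0.25
  = (5697.5)^0.25 = 8.6880 mm

8.69 mm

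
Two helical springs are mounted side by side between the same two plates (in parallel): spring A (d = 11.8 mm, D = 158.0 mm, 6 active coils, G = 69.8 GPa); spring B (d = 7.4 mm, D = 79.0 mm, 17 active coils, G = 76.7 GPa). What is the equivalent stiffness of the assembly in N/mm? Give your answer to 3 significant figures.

10.6 N/mm

k_A = Gd⁴/(8D³N_a) = (69.8×10³)(11.8⁴)/(8·158.0³·6) = 7.1478 N/mm
k_B = Gd⁴/(8D³N_a) = (76.7×10³)(7.4⁴)/(8·79.0³·17) = 3.4301 N/mm
Parallel: k_eq = 7.1478 + 3.4301 = 10.578 N/mm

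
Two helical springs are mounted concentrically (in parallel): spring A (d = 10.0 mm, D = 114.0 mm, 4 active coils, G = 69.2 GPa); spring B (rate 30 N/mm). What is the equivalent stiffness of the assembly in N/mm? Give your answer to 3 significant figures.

44.6 N/mm

k_A = Gd⁴/(8D³N_a) = (69.2×10³)(10.0⁴)/(8·114.0³·4) = 14.596 N/mm
Parallel: k_eq = 14.596 + 30 = 44.596 N/mm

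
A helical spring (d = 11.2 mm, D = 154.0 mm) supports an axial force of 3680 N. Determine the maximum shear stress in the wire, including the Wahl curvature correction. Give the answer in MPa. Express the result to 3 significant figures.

1130 MPa

Spring index C = D/d = 154.0/11.2 = 13.7500
K_W = (4C−1)/(4C−4) + 0.615/C = 54.000/51.000 + 0.0447 = 1.1036
τ₀ = 8FD/(πd³) = 8·3680·154.0/(π·11.2³) = 4.53376e+06/4413.7 = 1027.2 MPa
τ_max = K·τ₀ = 1.1036 × 1027.2 = 1133.6 MPa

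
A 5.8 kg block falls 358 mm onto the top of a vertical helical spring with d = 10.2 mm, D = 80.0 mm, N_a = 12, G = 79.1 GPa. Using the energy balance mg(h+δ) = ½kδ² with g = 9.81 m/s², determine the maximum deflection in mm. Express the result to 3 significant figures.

51.7 mm

k = Gd⁴/(8D³N_a) = (79.1×10³)(10.2⁴)/(8·80.0³·12) = 17.42 N/mm
W = mg = 5.8 × 9.81 = 56.898 N
½kδ² − Wδ − Wh = 0 → δ = (W + √(W² + 2kWh))/k
δ = (56.898 + √(3237.4 + 709653))/17.42 = (56.898 + 844.33)/17.42 = 51.737 mm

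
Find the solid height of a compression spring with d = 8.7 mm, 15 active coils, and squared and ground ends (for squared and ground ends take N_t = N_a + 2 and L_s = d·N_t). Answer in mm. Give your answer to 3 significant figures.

squared and ground ends: N_t = N_a + 2 = 15 + 2 = 17
L_s = d·N_t = 8.7 × 17 = 147.9 mm

148 mm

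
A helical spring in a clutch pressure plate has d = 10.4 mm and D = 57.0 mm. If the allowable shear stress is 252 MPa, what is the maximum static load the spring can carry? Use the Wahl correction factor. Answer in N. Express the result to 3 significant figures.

1530 N

C = D/d = 57.0/10.4 = 5.4808
K_W = (4C−1)/(4C−4) + 0.615/C = 20.923/17.923 + 0.1122 = 1.2796
τ_max = K·8FD/(πd³) → F_max = τ_allow·πd³/(8DK)
F_max = 252·π·10.4³/(8·57.0·1.2796) = 8.9053e+05/583.49 = 1526.2 N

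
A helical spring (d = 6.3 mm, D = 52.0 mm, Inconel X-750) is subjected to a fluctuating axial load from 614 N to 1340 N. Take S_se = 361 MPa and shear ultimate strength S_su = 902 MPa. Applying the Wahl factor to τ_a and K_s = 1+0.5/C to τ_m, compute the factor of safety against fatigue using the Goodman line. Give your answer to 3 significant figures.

0.809

C = D/d = 52.0/6.3 = 8.2540; K_W = (4C−1)/(4C−4)+0.615/C = 1.1779; K_s = 1+0.5/C = 1.0606
F_a = (F_max−F_min)/2 = 363 N; F_m = (F_max+F_min)/2 = 977 N
τ_a = K_W·8F_aD/(πd³) = 1.1779 × 192.23 = 226.43 MPa
τ_m = K_s·8F_mD/(πd³) = 1.0606 × 517.39 = 548.73 MPa
Goodman: 1/n_f = τ_a/S_se + τ_m/S_su = 226.43/361 + 548.73/902 = 0.62723 + 0.60835 = 1.2356
n_f = 1/1.2356 = 0.8093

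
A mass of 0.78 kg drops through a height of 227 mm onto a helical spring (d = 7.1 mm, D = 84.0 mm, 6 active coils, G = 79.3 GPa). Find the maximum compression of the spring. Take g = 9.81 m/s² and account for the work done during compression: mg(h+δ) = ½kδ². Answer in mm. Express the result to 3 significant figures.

23.3 mm

k = Gd⁴/(8D³N_a) = (79.3×10³)(7.1⁴)/(8·84.0³·6) = 7.0832 N/mm
W = mg = 0.78 × 9.81 = 7.6518 N
½kδ² − Wδ − Wh = 0 → δ = (W + √(W² + 2kWh))/k
δ = (7.6518 + √(58.55 + 24606.3))/7.0832 = (7.6518 + 157.05)/7.0832 = 23.253 mm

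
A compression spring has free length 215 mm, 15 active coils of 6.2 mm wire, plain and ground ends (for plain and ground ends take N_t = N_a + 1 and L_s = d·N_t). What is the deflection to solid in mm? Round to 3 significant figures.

N_t = 16; L_s = 6.2·16 = 99.2 mm
δ_solid = L₀ − L_s = 215 − 99.2 = 115.8 mm

116 mm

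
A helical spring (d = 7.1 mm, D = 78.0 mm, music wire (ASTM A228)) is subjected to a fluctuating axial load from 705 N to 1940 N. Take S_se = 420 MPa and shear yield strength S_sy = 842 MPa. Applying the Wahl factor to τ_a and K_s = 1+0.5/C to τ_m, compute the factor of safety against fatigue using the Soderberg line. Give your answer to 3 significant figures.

0.545

C = D/d = 78.0/7.1 = 10.9859; K_W = (4C−1)/(4C−4)+0.615/C = 1.1311; K_s = 1+0.5/C = 1.0455
F_a = (F_max−F_min)/2 = 617.5 N; F_m = (F_max+F_min)/2 = 1322.5 N
τ_a = K_W·8F_aD/(πd³) = 1.1311 × 342.69 = 387.61 MPa
τ_m = K_s·8F_mD/(πd³) = 1.0455 × 733.93 = 767.33 MPa
Soderberg: 1/n_f = τ_a/S_se + τ_m/S_sy = 387.61/420 + 767.33/842 = 0.92288 + 0.91132 = 1.8342
n_f = 1/1.8342 = 0.5452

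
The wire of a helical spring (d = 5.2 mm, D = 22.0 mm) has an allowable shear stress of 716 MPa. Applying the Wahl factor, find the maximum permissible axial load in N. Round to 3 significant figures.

1300 N

C = D/d = 22.0/5.2 = 4.2308
K_W = (4C−1)/(4C−4) + 0.615/C = 15.923/12.923 + 0.1454 = 1.3775
τ_max = K·8FD/(πd³) → F_max = τ_allow·πd³/(8DK)
F_max = 716·π·5.2³/(8·22.0·1.3775) = 3.1628e+05/242.44 = 1304.6 N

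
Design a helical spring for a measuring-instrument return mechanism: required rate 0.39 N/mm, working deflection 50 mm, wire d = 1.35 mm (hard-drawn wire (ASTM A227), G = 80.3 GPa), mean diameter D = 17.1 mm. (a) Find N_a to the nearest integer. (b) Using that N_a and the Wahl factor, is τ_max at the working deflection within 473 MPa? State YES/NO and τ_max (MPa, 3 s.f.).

(a) 17 coils; (b) YES, τ_max = 386 MPa

N_a = Gd⁴/(8D³k) = (80.3×10³)(1.35⁴)/(8·17.1³·0.39) = 17.1 → N_a = 17
Actual rate k = Gd⁴/(8D³·17) = 0.39221 N/mm
Working load F = kδ = 0.39221·50 = 19.611 N
C = 17.1/1.35 = 12.6667; K_W = (4C−1)/(4C−4)+0.615/C = 1.1128
τ_max = K_W·8FD/(πd³) = 1.1128·347.08 = 386.24 MPa
τ_max ≤ 473 MPa → acceptable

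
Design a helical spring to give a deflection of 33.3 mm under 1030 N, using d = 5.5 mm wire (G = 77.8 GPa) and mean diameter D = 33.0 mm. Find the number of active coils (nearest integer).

8

Required rate k = F/δ = 1030/33.3 = 30.931 N/mm
N_a = Gd⁴/(8D³k) = (77.8×10³ × 5.5⁴)/(8 × 33.0³ × 30.931)
    = 7.11919e+07 / 8.89252e+06 = 8.006 → 8 coils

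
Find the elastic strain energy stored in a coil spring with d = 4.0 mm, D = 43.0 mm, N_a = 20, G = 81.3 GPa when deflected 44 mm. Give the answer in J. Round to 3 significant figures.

1.58 J

k = Gd⁴/(8D³N_a) = (81.3×10³)(4.0⁴)/(8·43.0³·20) = 1.6361 N/mm
U = ½kδ² = 0.5 × 1.6361 × 44² = 1583.7 N·mm = 1.5837 J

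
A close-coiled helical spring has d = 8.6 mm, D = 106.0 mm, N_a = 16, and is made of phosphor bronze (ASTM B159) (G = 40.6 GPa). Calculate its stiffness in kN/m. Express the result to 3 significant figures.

k = Gd⁴/(8D³N_a) = (40.6×10³ × 8.6⁴) / (8 × 106.0³ × 16)
  = 2.22085e+08 / 1.5245e+08 = 1.4568 N/mm

1.46 kN/m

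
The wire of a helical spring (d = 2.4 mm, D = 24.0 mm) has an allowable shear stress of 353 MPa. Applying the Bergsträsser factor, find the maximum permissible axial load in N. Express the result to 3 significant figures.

C = D/d = 24.0/2.4 = 10.0000
K_B = (4C+2)/(4C−3) = 42.000/37.000 = 1.1351
τ_max = K·8FD/(πd³) → F_max = τ_allow·πd³/(8DK)
F_max = 353·π·2.4³/(8·24.0·1.1351) = 15331/217.95 = 70.341 N

70.3 N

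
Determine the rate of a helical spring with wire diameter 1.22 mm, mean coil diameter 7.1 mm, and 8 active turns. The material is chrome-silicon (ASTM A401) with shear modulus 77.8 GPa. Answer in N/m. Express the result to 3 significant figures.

k = Gd⁴/(8D³N_a) = (77.8×10³ × 1.22⁴) / (8 × 7.1³ × 8)
  = 172353 / 22906.3 = 7.5243 N/mm = 7524.3 N/m

7520 N/m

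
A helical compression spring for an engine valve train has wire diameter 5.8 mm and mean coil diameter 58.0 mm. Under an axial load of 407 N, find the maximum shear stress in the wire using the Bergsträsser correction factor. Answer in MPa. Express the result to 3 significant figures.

350 MPa

Spring index C = D/d = 58.0/5.8 = 10.0000
K_B = (4C+2)/(4C−3) = 42.000/37.000 = 1.1351
τ₀ = 8FD/(πd³) = 8·407·58.0/(π·5.8³) = 188848/612.96 = 308.09 MPa
τ_max = K·τ₀ = 1.1351 × 308.09 = 349.72 MPa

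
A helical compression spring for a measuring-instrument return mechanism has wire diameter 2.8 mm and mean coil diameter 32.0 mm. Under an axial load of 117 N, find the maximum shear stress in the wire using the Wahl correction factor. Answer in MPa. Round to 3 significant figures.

Spring index C = D/d = 32.0/2.8 = 11.4286
K_W = (4C−1)/(4C−4) + 0.615/C = 44.714/41.714 + 0.0538 = 1.1257
τ₀ = 8FD/(πd³) = 8·117·32.0/(π·2.8³) = 29952/68.964 = 434.31 MPa
τ_max = K·τ₀ = 1.1257 × 434.31 = 488.92 MPa

489 MPa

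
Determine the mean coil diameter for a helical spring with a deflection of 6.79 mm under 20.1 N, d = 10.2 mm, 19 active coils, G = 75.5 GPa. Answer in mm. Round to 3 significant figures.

Required rate k = F/δ = 20.1/6.79 = 2.9602 N/mm
D = (Gd⁴/(8N_a·k))^(1/3) = (75.5×10³·10.2⁴/(8·19·2.9602))^(1/3)
  = (1.81626e+06)^(1/3) = 122.0092 mm

122 mm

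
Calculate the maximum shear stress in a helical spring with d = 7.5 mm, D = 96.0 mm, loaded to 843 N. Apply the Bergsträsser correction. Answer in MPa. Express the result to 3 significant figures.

539 MPa

Spring index C = D/d = 96.0/7.5 = 12.8000
K_B = (4C+2)/(4C−3) = 53.200/48.200 = 1.1037
τ₀ = 8FD/(πd³) = 8·843·96.0/(π·7.5³) = 647424/1325.4 = 488.49 MPa
τ_max = K·τ₀ = 1.1037 × 488.49 = 539.16 MPa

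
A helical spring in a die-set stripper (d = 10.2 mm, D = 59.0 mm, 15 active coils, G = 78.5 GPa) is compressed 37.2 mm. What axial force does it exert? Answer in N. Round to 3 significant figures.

k = Gd⁴/(8D³N_a) = (78.5×10³)(10.2⁴)/(8·59.0³·15) = 34.477 N/mm
F = k·δ = 34.477 × 37.2 = 1282.6 N

1280 N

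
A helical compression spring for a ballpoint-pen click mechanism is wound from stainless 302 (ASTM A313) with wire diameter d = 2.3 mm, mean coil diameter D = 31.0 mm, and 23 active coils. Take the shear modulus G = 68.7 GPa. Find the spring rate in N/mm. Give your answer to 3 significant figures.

k = Gd⁴/(8D³N_a) = (68.7×10³ × 2.3⁴) / (8 × 31.0³ × 23)
  = 1.92251e+06 / 5.48154e+06 = 0.35072 N/mm

0.351 N/mm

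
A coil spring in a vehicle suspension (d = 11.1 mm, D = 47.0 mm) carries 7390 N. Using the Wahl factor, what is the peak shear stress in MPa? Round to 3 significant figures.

891 MPa

Spring index C = D/d = 47.0/11.1 = 4.2342
K_W = (4C−1)/(4C−4) + 0.615/C = 15.937/12.937 + 0.1452 = 1.3771
τ₀ = 8FD/(πd³) = 8·7390·47.0/(π·11.1³) = 2.77864e+06/4296.5 = 646.72 MPa
τ_max = K·τ₀ = 1.3771 × 646.72 = 890.62 MPa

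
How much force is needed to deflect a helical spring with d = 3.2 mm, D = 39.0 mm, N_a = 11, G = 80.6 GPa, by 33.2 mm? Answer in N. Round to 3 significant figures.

k = Gd⁴/(8D³N_a) = (80.6×10³)(3.2⁴)/(8·39.0³·11) = 1.619 N/mm
F = k·δ = 1.619 × 33.2 = 53.752 N

53.8 N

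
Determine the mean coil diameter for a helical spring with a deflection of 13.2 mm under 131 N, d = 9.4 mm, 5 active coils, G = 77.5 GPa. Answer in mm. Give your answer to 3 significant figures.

115 mm

Required rate k = F/δ = 131/13.2 = 9.9242 N/mm
D = (Gd⁴/(8N_a·k))^(1/3) = (77.5×10³·9.4⁴/(8·5·9.9242))^(1/3)
  = (1.52425e+06)^(1/3) = 115.0850 mm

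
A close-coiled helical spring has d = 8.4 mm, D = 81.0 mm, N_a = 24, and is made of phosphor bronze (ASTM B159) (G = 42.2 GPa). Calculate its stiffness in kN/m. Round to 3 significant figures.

2.06 kN/m

k = Gd⁴/(8D³N_a) = (42.2×10³ × 8.4⁴) / (8 × 81.0³ × 24)
  = 2.10102e+08 / 1.02037e+08 = 2.0591 N/mm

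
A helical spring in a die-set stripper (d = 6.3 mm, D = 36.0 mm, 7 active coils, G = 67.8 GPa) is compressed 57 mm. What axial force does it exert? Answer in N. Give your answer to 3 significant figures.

k = Gd⁴/(8D³N_a) = (67.8×10³)(6.3⁴)/(8·36.0³·7) = 40.879 N/mm
F = k·δ = 40.879 × 57 = 2330.1 N

2330 N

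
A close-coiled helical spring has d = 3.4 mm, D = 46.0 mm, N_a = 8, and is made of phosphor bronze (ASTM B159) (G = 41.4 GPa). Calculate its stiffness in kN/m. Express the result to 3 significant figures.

k = Gd⁴/(8D³N_a) = (41.4×10³ × 3.4⁴) / (8 × 46.0³ × 8)
  = 5.53243e+06 / 6.2295e+06 = 0.8881 N/mm

0.888 kN/m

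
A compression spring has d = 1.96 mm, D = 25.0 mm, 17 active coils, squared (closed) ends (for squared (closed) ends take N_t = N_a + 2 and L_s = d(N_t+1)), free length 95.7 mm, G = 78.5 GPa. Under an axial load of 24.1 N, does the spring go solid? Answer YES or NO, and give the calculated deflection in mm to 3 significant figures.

NO, δ = 44.2 mm

k = Gd⁴/(8D³N_a) = (78.5×10³)(1.96⁴)/(8·25.0³·17) = 0.54517 N/mm
N_t = 19; L_s = 1.96·20 = 39.2 mm; δ_solid = L₀ − L_s = 95.7 − 39.2 = 56.5 mm
δ = F/k = 24.1/0.54517 = 44.206 mm
δ < δ_solid → spring does not go solid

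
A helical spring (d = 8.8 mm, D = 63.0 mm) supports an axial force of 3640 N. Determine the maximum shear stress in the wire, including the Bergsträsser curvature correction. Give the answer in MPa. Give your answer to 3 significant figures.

1020 MPa

Spring index C = D/d = 63.0/8.8 = 7.1591
K_B = (4C+2)/(4C−3) = 30.636/25.636 = 1.1950
τ₀ = 8FD/(πd³) = 8·3640·63.0/(π·8.8³) = 1.83456e+06/2140.9 = 856.91 MPa
τ_max = K·τ₀ = 1.1950 × 856.91 = 1024 MPa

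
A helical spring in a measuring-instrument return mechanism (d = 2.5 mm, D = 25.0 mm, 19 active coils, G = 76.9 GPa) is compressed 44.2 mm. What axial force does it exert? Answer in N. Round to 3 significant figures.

k = Gd⁴/(8D³N_a) = (76.9×10³)(2.5⁴)/(8·25.0³·19) = 1.2648 N/mm
F = k·δ = 1.2648 × 44.2 = 55.904 N

55.9 N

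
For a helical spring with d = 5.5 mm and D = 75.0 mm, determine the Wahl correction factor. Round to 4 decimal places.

C = D/d = 75.0/5.5 = 13.6364
K_W = (4C−1)/(4C−4) + 0.615/C = 53.545/50.545 + 0.0451 = 1.1045

1.1045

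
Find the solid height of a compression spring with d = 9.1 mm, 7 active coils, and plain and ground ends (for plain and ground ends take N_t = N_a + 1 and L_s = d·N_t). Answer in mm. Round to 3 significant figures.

72.8 mm

plain and ground ends: N_t = N_a + 1 = 7 + 1 = 8
L_s = d·N_t = 9.1 × 8 = 72.8 mm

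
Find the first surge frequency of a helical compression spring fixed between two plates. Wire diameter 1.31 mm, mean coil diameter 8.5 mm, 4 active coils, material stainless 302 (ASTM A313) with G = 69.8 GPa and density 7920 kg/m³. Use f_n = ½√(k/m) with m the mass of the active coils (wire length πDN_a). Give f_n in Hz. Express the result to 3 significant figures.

1510 Hz

k = Gd⁴/(8D³N_a) = (69.8×10³)(1.31⁴)/(8·8.5³·4) = 10.46 N/mm = 10460 N/m
Wire length L = πDN_a = π·8.5·4 = 106.81 mm
m = ρ·(πd²/4)·L = 7920 × 1.3478×10⁻⁶ m² × 0.10681 m = 0.0011402 kg
f_n = ½√(k/m) = 0.5·√(10460/0.0011402) = 0.5·√(9.1738e+06) = 1514.4 Hz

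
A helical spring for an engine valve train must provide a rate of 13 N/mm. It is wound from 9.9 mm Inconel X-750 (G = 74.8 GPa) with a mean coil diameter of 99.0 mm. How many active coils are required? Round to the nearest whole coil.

7

N_a = Gd⁴/(8D³k) = (74.8×10³ × 9.9⁴)/(8 × 99.0³ × 13)
    = 7.18526e+08 / 1.00911e+08 = 7.12 → 7 coils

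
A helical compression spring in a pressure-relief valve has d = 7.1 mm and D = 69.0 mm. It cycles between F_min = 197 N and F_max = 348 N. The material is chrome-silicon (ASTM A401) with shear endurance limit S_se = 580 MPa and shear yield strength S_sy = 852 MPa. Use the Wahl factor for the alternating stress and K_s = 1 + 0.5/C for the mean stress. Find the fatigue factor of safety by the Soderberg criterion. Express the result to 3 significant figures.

C = D/d = 69.0/7.1 = 9.7183; K_W = (4C−1)/(4C−4)+0.615/C = 1.1493; K_s = 1+0.5/C = 1.0514
F_a = (F_max−F_min)/2 = 75.5 N; F_m = (F_max+F_min)/2 = 272.5 N
τ_a = K_W·8F_aD/(πd³) = 1.1493 × 37.065 = 42.599 MPa
τ_m = K_s·8F_mD/(πd³) = 1.0514 × 133.78 = 140.66 MPa
Soderberg: 1/n_f = τ_a/S_se + τ_m/S_sy = 42.599/580 + 140.66/852 = 0.07345 + 0.16509 = 0.23854
n_f = 1/0.23854 = 4.192

4.19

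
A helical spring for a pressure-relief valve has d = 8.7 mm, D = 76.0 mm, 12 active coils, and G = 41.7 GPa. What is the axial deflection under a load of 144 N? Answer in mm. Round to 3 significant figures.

25.4 mm

k = Gd⁴/(8D³N_a) = (41.7×10³)(8.7⁴)/(8·76.0³·12) = 5.6689 N/mm
δ = F/k = 144 / 5.6689 = 25.402 mm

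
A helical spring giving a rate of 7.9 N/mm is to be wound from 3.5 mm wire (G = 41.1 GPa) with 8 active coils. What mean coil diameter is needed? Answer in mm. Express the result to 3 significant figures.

D = (Gd⁴/(8N_a·k))^(1/3) = (41.1×10³·3.5⁴/(8·8·7.9))^(1/3)
  = (12198.5)^(1/3) = 23.0198 mm

23.0 mm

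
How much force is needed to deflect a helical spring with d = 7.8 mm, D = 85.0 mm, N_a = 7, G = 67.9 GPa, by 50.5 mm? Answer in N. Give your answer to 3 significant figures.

k = Gd⁴/(8D³N_a) = (67.9×10³)(7.8⁴)/(8·85.0³·7) = 7.3081 N/mm
F = k·δ = 7.3081 × 50.5 = 369.06 N

369 N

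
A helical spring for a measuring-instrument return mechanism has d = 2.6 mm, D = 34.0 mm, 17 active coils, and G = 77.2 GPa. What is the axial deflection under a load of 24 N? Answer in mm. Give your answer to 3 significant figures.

36.4 mm

k = Gd⁴/(8D³N_a) = (77.2×10³)(2.6⁴)/(8·34.0³·17) = 0.65999 N/mm
δ = F/k = 24 / 0.65999 = 36.364 mm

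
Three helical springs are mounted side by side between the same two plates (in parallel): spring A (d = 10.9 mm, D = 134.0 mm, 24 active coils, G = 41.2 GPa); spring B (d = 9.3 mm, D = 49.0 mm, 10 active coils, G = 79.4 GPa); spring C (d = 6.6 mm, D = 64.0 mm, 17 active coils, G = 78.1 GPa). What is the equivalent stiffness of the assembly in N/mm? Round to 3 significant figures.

k_A = Gd⁴/(8D³N_a) = (41.2×10³)(10.9⁴)/(8·134.0³·24) = 1.2589 N/mm
k_B = Gd⁴/(8D³N_a) = (79.4×10³)(9.3⁴)/(8·49.0³·10) = 63.106 N/mm
k_C = Gd⁴/(8D³N_a) = (78.1×10³)(6.6⁴)/(8·64.0³·17) = 4.1567 N/mm
Parallel: k_eq = 1.2589 + 63.106 + 4.1567 = 68.522 N/mm

68.5 N/mm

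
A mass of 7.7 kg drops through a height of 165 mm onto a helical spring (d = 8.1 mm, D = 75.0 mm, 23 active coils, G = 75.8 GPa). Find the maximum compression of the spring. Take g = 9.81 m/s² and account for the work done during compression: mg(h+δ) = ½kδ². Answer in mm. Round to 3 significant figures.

97.0 mm

k = Gd⁴/(8D³N_a) = (75.8×10³)(8.1⁴)/(8·75.0³·23) = 4.2035 N/mm
W = mg = 7.7 × 9.81 = 75.537 N
½kδ² − Wδ − Wh = 0 → δ = (W + √(W² + 2kWh))/k
δ = (75.537 + √(5705.8 + 104781))/4.2035 = (75.537 + 332.4)/4.2035 = 97.047 mm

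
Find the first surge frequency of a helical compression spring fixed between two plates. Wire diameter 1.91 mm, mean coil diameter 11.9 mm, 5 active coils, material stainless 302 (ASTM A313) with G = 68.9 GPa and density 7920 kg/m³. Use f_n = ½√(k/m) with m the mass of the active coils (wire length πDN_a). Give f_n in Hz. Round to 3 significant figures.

895 Hz

k = Gd⁴/(8D³N_a) = (68.9×10³)(1.91⁴)/(8·11.9³·5) = 13.604 N/mm = 13604 N/m
Wire length L = πDN_a = π·11.9·5 = 186.92 mm
m = ρ·(πd²/4)·L = 7920 × 2.8652×10⁻⁶ m² × 0.18692 m = 0.0042418 kg
f_n = ½√(k/m) = 0.5·√(13604/0.0042418) = 0.5·√(3.207e+06) = 895.41 Hz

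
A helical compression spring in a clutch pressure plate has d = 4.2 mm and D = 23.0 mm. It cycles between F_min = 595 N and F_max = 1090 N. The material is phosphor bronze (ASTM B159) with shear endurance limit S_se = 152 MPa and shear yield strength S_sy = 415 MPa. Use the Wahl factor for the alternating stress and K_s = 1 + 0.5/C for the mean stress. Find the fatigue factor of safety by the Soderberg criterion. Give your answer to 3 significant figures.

C = D/d = 23.0/4.2 = 5.4762; K_W = (4C−1)/(4C−4)+0.615/C = 1.2799; K_s = 1+0.5/C = 1.0913
F_a = (F_max−F_min)/2 = 247.5 N; F_m = (F_max+F_min)/2 = 842.5 N
τ_a = K_W·8F_aD/(πd³) = 1.2799 × 195.66 = 250.41 MPa
τ_m = K_s·8F_mD/(πd³) = 1.0913 × 666.02 = 726.84 MPa
Soderberg: 1/n_f = τ_a/S_se + τ_m/S_sy = 250.41/152 + 726.84/415 = 1.64745 + 1.75141 = 3.3989
n_f = 1/3.3989 = 0.2942

0.294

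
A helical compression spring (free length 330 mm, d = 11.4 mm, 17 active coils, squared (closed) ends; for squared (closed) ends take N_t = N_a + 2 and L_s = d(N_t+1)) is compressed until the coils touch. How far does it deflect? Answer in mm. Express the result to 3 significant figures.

N_t = 19; L_s = 11.4·20 = 228 mm
δ_solid = L₀ − L_s = 330 − 228 = 102 mm

102 mm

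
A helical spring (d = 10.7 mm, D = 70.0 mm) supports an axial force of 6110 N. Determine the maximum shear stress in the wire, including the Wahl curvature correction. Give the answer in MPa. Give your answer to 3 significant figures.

Spring index C = D/d = 70.0/10.7 = 6.5421
K_W = (4C−1)/(4C−4) + 0.615/C = 25.168/22.168 + 0.0940 = 1.2293
τ₀ = 8FD/(πd³) = 8·6110·70.0/(π·10.7³) = 3.4216e+06/3848.6 = 889.05 MPa
τ_max = K·τ₀ = 1.2293 × 889.05 = 1092.9 MPa

1090 MPa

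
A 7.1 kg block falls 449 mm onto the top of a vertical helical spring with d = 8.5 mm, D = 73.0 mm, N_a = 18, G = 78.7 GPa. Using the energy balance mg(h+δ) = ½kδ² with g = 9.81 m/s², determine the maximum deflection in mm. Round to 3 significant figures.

k = Gd⁴/(8D³N_a) = (78.7×10³)(8.5⁴)/(8·73.0³·18) = 7.3336 N/mm
W = mg = 7.1 × 9.81 = 69.651 N
½kδ² − Wδ − Wh = 0 → δ = (W + √(W² + 2kWh))/k
δ = (69.651 + √(4851.3 + 458694))/7.3336 = (69.651 + 680.84)/7.3336 = 102.34 mm

102 mm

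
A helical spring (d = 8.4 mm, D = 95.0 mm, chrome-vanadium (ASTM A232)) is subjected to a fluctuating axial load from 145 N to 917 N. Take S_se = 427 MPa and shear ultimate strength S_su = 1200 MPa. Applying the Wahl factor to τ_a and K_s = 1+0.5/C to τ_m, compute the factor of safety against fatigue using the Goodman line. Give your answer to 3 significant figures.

C = D/d = 95.0/8.4 = 11.3095; K_W = (4C−1)/(4C−4)+0.615/C = 1.1271; K_s = 1+0.5/C = 1.0442
F_a = (F_max−F_min)/2 = 386 N; F_m = (F_max+F_min)/2 = 531 N
τ_a = K_W·8F_aD/(πd³) = 1.1271 × 157.55 = 177.58 MPa
τ_m = K_s·8F_mD/(πd³) = 1.0442 × 216.73 = 226.31 MPa
Goodman: 1/n_f = τ_a/S_se + τ_m/S_su = 177.58/427 + 226.31/1200 = 0.41587 + 0.18859 = 0.60446
n_f = 1/0.60446 = 1.654

1.65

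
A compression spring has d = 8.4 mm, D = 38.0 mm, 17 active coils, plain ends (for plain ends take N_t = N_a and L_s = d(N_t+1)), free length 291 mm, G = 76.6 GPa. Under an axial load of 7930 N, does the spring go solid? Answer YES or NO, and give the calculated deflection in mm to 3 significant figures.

k = Gd⁴/(8D³N_a) = (76.6×10³)(8.4⁴)/(8·38.0³·17) = 51.104 N/mm
N_t = 17; L_s = 8.4·18 = 151.2 mm; δ_solid = L₀ − L_s = 291 − 151.2 = 139.8 mm
δ = F/k = 7930/51.104 = 155.17 mm
δ ≥ δ_solid → spring goes solid

YES, δ = 155 mm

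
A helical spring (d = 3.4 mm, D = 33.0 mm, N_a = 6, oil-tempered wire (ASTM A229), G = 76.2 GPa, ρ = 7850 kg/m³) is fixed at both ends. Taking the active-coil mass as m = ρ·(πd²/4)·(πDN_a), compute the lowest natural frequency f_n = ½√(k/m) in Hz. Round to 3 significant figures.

k = Gd⁴/(8D³N_a) = (76.2×10³)(3.4⁴)/(8·33.0³·6) = 5.9032 N/mm = 5903.2 N/m
Wire length L = πDN_a = π·33.0·6 = 622.04 mm
m = ρ·(πd²/4)·L = 7850 × 9.0792×10⁻⁶ m² × 0.62204 m = 0.044334 kg
f_n = ½√(k/m) = 0.5·√(5903.2/0.044334) = 0.5·√(1.3315e+05) = 182.45 Hz

182 Hz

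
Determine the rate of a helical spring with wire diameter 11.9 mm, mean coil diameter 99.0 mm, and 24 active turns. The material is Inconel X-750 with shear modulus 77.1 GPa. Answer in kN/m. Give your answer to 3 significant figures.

8.30 kN/m

k = Gd⁴/(8D³N_a) = (77.1×10³ × 11.9⁴) / (8 × 99.0³ × 24)
  = 1.54612e+09 / 1.86297e+08 = 8.2992 N/mm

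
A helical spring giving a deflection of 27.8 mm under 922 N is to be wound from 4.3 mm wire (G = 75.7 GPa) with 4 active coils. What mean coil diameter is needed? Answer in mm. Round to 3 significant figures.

Required rate k = F/δ = 922/27.8 = 33.165 N/mm
D = (Gd⁴/(8N_a·k))^(1/3) = (75.7×10³·4.3⁴/(8·4·33.165))^(1/3)
  = (24385.6)^(1/3) = 28.9987 mm

29.0 mm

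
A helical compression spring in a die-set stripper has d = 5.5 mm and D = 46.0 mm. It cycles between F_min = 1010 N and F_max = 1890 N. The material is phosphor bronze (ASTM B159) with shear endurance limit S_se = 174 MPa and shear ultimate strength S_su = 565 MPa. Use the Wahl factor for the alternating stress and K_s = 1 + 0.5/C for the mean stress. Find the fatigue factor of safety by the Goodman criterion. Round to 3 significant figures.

C = D/d = 46.0/5.5 = 8.3636; K_W = (4C−1)/(4C−4)+0.615/C = 1.1754; K_s = 1+0.5/C = 1.0598
F_a = (F_max−F_min)/2 = 440 N; F_m = (F_max+F_min)/2 = 1450 N
τ_a = K_W·8F_aD/(πd³) = 1.1754 × 309.79 = 364.12 MPa
τ_m = K_s·8F_mD/(πd³) = 1.0598 × 1020.9 = 1081.9 MPa
Goodman: 1/n_f = τ_a/S_se + τ_m/S_su = 364.12/174 + 1081.9/565 = 2.09263 + 1.91490 = 4.0075
n_f = 1/4.0075 = 0.2495

0.250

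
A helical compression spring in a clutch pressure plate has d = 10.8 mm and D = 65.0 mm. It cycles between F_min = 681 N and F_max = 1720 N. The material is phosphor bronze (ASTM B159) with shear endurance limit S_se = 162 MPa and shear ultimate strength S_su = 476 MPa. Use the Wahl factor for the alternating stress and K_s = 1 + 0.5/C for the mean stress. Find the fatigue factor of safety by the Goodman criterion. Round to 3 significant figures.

1.13

C = D/d = 65.0/10.8 = 6.0185; K_W = (4C−1)/(4C−4)+0.615/C = 1.2516; K_s = 1+0.5/C = 1.0831
F_a = (F_max−F_min)/2 = 519.5 N; F_m = (F_max+F_min)/2 = 1200.5 N
τ_a = K_W·8F_aD/(πd³) = 1.2516 × 68.26 = 85.437 MPa
τ_m = K_s·8F_mD/(πd³) = 1.0831 × 157.74 = 170.85 MPa
Goodman: 1/n_f = τ_a/S_se + τ_m/S_su = 85.437/162 + 170.85/476 = 0.52739 + 0.35892 = 0.88631
n_f = 1/0.88631 = 1.128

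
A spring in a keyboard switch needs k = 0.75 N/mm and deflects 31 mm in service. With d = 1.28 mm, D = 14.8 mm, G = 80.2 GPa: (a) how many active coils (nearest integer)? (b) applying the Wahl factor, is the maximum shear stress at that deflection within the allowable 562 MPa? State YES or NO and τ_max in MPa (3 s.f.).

(a) 11 coils; (b) YES, τ_max = 473 MPa

N_a = Gd⁴/(8D³k) = (80.2×10³)(1.28⁴)/(8·14.8³·0.75) = 11.07 → N_a = 11
Actual rate k = Gd⁴/(8D³·11) = 0.75465 N/mm
Working load F = kδ = 0.75465·31 = 23.394 N
C = 14.8/1.28 = 11.5625; K_W = (4C−1)/(4C−4)+0.615/C = 1.1242
τ_max = K_W·8FD/(πd³) = 1.1242·420.42 = 472.63 MPa
τ_max ≤ 562 MPa → acceptable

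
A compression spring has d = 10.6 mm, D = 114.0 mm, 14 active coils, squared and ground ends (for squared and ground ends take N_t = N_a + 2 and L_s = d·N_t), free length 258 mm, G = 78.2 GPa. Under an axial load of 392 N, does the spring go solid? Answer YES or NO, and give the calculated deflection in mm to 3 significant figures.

k = Gd⁴/(8D³N_a) = (78.2×10³)(10.6⁴)/(8·114.0³·14) = 5.9497 N/mm
N_t = 16; L_s = 10.6·16 = 169.6 mm; δ_solid = L₀ − L_s = 258 − 169.6 = 88.4 mm
δ = F/k = 392/5.9497 = 65.885 mm
δ < δ_solid → spring does not go solid

NO, δ = 65.9 mm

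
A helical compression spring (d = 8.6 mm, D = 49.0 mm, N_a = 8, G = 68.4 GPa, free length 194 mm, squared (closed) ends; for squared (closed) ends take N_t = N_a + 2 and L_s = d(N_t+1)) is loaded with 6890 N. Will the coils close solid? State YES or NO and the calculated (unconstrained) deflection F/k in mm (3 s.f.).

YES, δ = 139 mm

k = Gd⁴/(8D³N_a) = (68.4×10³)(8.6⁴)/(8·49.0³·8) = 49.691 N/mm
N_t = 10; L_s = 8.6·11 = 94.6 mm; δ_solid = L₀ − L_s = 194 − 94.6 = 99.4 mm
δ = F/k = 6890/49.691 = 138.66 mm
δ ≥ δ_solid → spring goes solid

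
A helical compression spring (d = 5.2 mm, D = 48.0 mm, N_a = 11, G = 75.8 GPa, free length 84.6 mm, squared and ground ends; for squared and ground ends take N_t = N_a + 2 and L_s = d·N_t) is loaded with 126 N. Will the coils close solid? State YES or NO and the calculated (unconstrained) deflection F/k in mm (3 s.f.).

YES, δ = 22.1 mm

k = Gd⁴/(8D³N_a) = (75.8×10³)(5.2⁴)/(8·48.0³·11) = 5.6948 N/mm
N_t = 13; L_s = 5.2·13 = 67.6 mm; δ_solid = L₀ − L_s = 84.6 − 67.6 = 17 mm
δ = F/k = 126/5.6948 = 22.126 mm
δ ≥ δ_solid → spring goes solid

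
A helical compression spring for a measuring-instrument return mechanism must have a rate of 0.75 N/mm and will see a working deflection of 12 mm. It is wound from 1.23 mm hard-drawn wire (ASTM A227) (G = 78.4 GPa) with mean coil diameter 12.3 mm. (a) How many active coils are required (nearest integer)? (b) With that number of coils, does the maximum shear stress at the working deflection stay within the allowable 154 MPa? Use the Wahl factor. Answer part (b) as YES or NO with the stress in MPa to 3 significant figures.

(a) 16 coils; (b) NO, τ_max = 174 MPa

N_a = Gd⁴/(8D³k) = (78.4×10³)(1.23⁴)/(8·12.3³·0.75) = 16.07 → N_a = 16
Actual rate k = Gd⁴/(8D³·16) = 0.75337 N/mm
Working load F = kδ = 0.75337·12 = 9.0405 N
C = 12.3/1.23 = 10.0000; K_W = (4C−1)/(4C−4)+0.615/C = 1.1448
τ_max = K_W·8FD/(πd³) = 1.1448·152.17 = 174.21 MPa
τ_max > 154 MPa → exceeds allowable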